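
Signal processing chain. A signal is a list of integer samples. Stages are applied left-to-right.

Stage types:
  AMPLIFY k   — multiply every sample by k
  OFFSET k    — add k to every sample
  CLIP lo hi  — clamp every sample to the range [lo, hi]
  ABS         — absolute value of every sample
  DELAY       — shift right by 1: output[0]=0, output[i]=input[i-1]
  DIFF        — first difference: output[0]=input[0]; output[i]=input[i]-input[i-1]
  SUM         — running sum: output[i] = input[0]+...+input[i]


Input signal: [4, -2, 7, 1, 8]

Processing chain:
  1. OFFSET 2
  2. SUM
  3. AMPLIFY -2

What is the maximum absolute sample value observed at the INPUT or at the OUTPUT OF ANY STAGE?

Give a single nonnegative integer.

Input: [4, -2, 7, 1, 8] (max |s|=8)
Stage 1 (OFFSET 2): 4+2=6, -2+2=0, 7+2=9, 1+2=3, 8+2=10 -> [6, 0, 9, 3, 10] (max |s|=10)
Stage 2 (SUM): sum[0..0]=6, sum[0..1]=6, sum[0..2]=15, sum[0..3]=18, sum[0..4]=28 -> [6, 6, 15, 18, 28] (max |s|=28)
Stage 3 (AMPLIFY -2): 6*-2=-12, 6*-2=-12, 15*-2=-30, 18*-2=-36, 28*-2=-56 -> [-12, -12, -30, -36, -56] (max |s|=56)
Overall max amplitude: 56

Answer: 56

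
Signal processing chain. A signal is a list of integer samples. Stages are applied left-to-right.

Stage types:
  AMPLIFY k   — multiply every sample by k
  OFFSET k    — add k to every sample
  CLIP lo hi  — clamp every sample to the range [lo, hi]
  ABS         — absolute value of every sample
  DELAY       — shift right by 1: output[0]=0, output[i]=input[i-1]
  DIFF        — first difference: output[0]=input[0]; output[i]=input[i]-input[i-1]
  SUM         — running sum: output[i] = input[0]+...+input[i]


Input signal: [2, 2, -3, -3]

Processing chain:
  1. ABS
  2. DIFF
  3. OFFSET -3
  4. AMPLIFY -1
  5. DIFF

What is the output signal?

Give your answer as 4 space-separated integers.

Answer: 1 2 -1 1

Derivation:
Input: [2, 2, -3, -3]
Stage 1 (ABS): |2|=2, |2|=2, |-3|=3, |-3|=3 -> [2, 2, 3, 3]
Stage 2 (DIFF): s[0]=2, 2-2=0, 3-2=1, 3-3=0 -> [2, 0, 1, 0]
Stage 3 (OFFSET -3): 2+-3=-1, 0+-3=-3, 1+-3=-2, 0+-3=-3 -> [-1, -3, -2, -3]
Stage 4 (AMPLIFY -1): -1*-1=1, -3*-1=3, -2*-1=2, -3*-1=3 -> [1, 3, 2, 3]
Stage 5 (DIFF): s[0]=1, 3-1=2, 2-3=-1, 3-2=1 -> [1, 2, -1, 1]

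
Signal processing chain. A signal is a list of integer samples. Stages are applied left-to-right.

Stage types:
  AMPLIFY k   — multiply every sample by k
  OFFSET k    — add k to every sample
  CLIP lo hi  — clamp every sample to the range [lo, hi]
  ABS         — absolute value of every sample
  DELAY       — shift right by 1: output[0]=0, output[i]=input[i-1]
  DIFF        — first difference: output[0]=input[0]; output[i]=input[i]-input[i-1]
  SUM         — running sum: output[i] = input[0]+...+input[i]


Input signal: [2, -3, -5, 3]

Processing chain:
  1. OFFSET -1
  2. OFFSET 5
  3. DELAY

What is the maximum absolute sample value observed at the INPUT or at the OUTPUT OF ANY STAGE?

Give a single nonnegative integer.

Answer: 7

Derivation:
Input: [2, -3, -5, 3] (max |s|=5)
Stage 1 (OFFSET -1): 2+-1=1, -3+-1=-4, -5+-1=-6, 3+-1=2 -> [1, -4, -6, 2] (max |s|=6)
Stage 2 (OFFSET 5): 1+5=6, -4+5=1, -6+5=-1, 2+5=7 -> [6, 1, -1, 7] (max |s|=7)
Stage 3 (DELAY): [0, 6, 1, -1] = [0, 6, 1, -1] -> [0, 6, 1, -1] (max |s|=6)
Overall max amplitude: 7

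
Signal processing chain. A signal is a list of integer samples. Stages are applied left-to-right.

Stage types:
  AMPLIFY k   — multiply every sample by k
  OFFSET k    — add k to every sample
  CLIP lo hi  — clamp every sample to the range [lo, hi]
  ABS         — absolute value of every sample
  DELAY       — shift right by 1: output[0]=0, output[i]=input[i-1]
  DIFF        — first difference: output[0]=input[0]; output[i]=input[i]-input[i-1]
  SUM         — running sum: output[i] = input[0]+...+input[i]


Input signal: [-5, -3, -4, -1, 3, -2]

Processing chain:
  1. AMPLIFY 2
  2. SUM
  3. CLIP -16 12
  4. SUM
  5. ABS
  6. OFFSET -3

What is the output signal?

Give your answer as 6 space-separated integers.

Answer: 7 23 39 55 71 87

Derivation:
Input: [-5, -3, -4, -1, 3, -2]
Stage 1 (AMPLIFY 2): -5*2=-10, -3*2=-6, -4*2=-8, -1*2=-2, 3*2=6, -2*2=-4 -> [-10, -6, -8, -2, 6, -4]
Stage 2 (SUM): sum[0..0]=-10, sum[0..1]=-16, sum[0..2]=-24, sum[0..3]=-26, sum[0..4]=-20, sum[0..5]=-24 -> [-10, -16, -24, -26, -20, -24]
Stage 3 (CLIP -16 12): clip(-10,-16,12)=-10, clip(-16,-16,12)=-16, clip(-24,-16,12)=-16, clip(-26,-16,12)=-16, clip(-20,-16,12)=-16, clip(-24,-16,12)=-16 -> [-10, -16, -16, -16, -16, -16]
Stage 4 (SUM): sum[0..0]=-10, sum[0..1]=-26, sum[0..2]=-42, sum[0..3]=-58, sum[0..4]=-74, sum[0..5]=-90 -> [-10, -26, -42, -58, -74, -90]
Stage 5 (ABS): |-10|=10, |-26|=26, |-42|=42, |-58|=58, |-74|=74, |-90|=90 -> [10, 26, 42, 58, 74, 90]
Stage 6 (OFFSET -3): 10+-3=7, 26+-3=23, 42+-3=39, 58+-3=55, 74+-3=71, 90+-3=87 -> [7, 23, 39, 55, 71, 87]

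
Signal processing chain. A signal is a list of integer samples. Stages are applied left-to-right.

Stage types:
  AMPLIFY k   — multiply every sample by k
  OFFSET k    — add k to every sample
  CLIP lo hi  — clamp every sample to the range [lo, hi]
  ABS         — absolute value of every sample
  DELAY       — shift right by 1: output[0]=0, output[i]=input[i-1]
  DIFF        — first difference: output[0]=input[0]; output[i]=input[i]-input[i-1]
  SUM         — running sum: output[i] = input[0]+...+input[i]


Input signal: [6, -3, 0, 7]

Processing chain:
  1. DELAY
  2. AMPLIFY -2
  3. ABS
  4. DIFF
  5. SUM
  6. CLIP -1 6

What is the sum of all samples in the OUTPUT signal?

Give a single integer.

Answer: 12

Derivation:
Input: [6, -3, 0, 7]
Stage 1 (DELAY): [0, 6, -3, 0] = [0, 6, -3, 0] -> [0, 6, -3, 0]
Stage 2 (AMPLIFY -2): 0*-2=0, 6*-2=-12, -3*-2=6, 0*-2=0 -> [0, -12, 6, 0]
Stage 3 (ABS): |0|=0, |-12|=12, |6|=6, |0|=0 -> [0, 12, 6, 0]
Stage 4 (DIFF): s[0]=0, 12-0=12, 6-12=-6, 0-6=-6 -> [0, 12, -6, -6]
Stage 5 (SUM): sum[0..0]=0, sum[0..1]=12, sum[0..2]=6, sum[0..3]=0 -> [0, 12, 6, 0]
Stage 6 (CLIP -1 6): clip(0,-1,6)=0, clip(12,-1,6)=6, clip(6,-1,6)=6, clip(0,-1,6)=0 -> [0, 6, 6, 0]
Output sum: 12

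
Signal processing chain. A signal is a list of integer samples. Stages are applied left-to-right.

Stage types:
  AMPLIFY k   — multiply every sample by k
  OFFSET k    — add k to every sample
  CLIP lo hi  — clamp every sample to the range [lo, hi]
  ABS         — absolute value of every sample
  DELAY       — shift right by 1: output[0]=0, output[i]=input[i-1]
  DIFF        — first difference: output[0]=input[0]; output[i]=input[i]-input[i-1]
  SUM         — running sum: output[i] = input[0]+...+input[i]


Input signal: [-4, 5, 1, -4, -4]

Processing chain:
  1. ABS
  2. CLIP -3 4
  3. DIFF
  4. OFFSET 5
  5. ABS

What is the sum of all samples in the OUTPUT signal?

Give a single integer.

Answer: 29

Derivation:
Input: [-4, 5, 1, -4, -4]
Stage 1 (ABS): |-4|=4, |5|=5, |1|=1, |-4|=4, |-4|=4 -> [4, 5, 1, 4, 4]
Stage 2 (CLIP -3 4): clip(4,-3,4)=4, clip(5,-3,4)=4, clip(1,-3,4)=1, clip(4,-3,4)=4, clip(4,-3,4)=4 -> [4, 4, 1, 4, 4]
Stage 3 (DIFF): s[0]=4, 4-4=0, 1-4=-3, 4-1=3, 4-4=0 -> [4, 0, -3, 3, 0]
Stage 4 (OFFSET 5): 4+5=9, 0+5=5, -3+5=2, 3+5=8, 0+5=5 -> [9, 5, 2, 8, 5]
Stage 5 (ABS): |9|=9, |5|=5, |2|=2, |8|=8, |5|=5 -> [9, 5, 2, 8, 5]
Output sum: 29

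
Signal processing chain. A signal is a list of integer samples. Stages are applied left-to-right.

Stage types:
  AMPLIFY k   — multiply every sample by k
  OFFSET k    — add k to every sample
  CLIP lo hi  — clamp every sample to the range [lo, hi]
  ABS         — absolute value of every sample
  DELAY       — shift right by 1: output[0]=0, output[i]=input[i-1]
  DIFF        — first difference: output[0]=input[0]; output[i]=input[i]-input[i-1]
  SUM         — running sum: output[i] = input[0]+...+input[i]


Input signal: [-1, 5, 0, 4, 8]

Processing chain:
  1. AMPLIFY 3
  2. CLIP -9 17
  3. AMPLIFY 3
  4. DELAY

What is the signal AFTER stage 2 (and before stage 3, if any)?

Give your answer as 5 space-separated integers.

Answer: -3 15 0 12 17

Derivation:
Input: [-1, 5, 0, 4, 8]
Stage 1 (AMPLIFY 3): -1*3=-3, 5*3=15, 0*3=0, 4*3=12, 8*3=24 -> [-3, 15, 0, 12, 24]
Stage 2 (CLIP -9 17): clip(-3,-9,17)=-3, clip(15,-9,17)=15, clip(0,-9,17)=0, clip(12,-9,17)=12, clip(24,-9,17)=17 -> [-3, 15, 0, 12, 17]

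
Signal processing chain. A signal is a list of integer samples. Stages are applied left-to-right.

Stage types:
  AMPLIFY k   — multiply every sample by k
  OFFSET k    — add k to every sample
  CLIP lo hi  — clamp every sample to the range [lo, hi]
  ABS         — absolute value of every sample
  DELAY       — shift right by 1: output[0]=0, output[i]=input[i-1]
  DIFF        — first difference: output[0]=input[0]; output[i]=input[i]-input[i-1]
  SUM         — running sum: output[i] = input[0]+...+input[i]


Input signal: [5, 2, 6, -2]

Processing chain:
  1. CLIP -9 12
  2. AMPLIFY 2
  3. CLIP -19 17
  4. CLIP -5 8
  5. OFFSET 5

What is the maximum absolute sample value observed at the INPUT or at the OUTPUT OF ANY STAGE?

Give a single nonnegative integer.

Input: [5, 2, 6, -2] (max |s|=6)
Stage 1 (CLIP -9 12): clip(5,-9,12)=5, clip(2,-9,12)=2, clip(6,-9,12)=6, clip(-2,-9,12)=-2 -> [5, 2, 6, -2] (max |s|=6)
Stage 2 (AMPLIFY 2): 5*2=10, 2*2=4, 6*2=12, -2*2=-4 -> [10, 4, 12, -4] (max |s|=12)
Stage 3 (CLIP -19 17): clip(10,-19,17)=10, clip(4,-19,17)=4, clip(12,-19,17)=12, clip(-4,-19,17)=-4 -> [10, 4, 12, -4] (max |s|=12)
Stage 4 (CLIP -5 8): clip(10,-5,8)=8, clip(4,-5,8)=4, clip(12,-5,8)=8, clip(-4,-5,8)=-4 -> [8, 4, 8, -4] (max |s|=8)
Stage 5 (OFFSET 5): 8+5=13, 4+5=9, 8+5=13, -4+5=1 -> [13, 9, 13, 1] (max |s|=13)
Overall max amplitude: 13

Answer: 13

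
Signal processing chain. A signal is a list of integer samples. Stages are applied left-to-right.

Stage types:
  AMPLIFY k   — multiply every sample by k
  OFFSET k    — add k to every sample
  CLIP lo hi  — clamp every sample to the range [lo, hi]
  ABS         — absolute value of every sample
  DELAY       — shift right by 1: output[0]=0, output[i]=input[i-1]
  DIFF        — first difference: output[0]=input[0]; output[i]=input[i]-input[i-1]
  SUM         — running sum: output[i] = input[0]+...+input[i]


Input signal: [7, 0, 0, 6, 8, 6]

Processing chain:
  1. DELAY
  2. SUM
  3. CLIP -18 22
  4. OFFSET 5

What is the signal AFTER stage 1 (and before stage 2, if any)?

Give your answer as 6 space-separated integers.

Answer: 0 7 0 0 6 8

Derivation:
Input: [7, 0, 0, 6, 8, 6]
Stage 1 (DELAY): [0, 7, 0, 0, 6, 8] = [0, 7, 0, 0, 6, 8] -> [0, 7, 0, 0, 6, 8]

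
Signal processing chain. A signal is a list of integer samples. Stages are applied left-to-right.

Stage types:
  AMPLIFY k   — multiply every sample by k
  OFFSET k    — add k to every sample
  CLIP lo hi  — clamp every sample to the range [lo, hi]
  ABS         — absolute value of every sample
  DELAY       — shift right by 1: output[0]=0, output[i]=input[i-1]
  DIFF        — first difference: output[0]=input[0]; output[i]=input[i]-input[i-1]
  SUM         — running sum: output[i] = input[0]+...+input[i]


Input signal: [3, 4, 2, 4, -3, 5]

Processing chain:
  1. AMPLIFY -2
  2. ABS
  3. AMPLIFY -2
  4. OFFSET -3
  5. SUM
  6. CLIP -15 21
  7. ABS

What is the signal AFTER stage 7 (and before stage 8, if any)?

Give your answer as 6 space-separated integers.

Answer: 15 15 15 15 15 15

Derivation:
Input: [3, 4, 2, 4, -3, 5]
Stage 1 (AMPLIFY -2): 3*-2=-6, 4*-2=-8, 2*-2=-4, 4*-2=-8, -3*-2=6, 5*-2=-10 -> [-6, -8, -4, -8, 6, -10]
Stage 2 (ABS): |-6|=6, |-8|=8, |-4|=4, |-8|=8, |6|=6, |-10|=10 -> [6, 8, 4, 8, 6, 10]
Stage 3 (AMPLIFY -2): 6*-2=-12, 8*-2=-16, 4*-2=-8, 8*-2=-16, 6*-2=-12, 10*-2=-20 -> [-12, -16, -8, -16, -12, -20]
Stage 4 (OFFSET -3): -12+-3=-15, -16+-3=-19, -8+-3=-11, -16+-3=-19, -12+-3=-15, -20+-3=-23 -> [-15, -19, -11, -19, -15, -23]
Stage 5 (SUM): sum[0..0]=-15, sum[0..1]=-34, sum[0..2]=-45, sum[0..3]=-64, sum[0..4]=-79, sum[0..5]=-102 -> [-15, -34, -45, -64, -79, -102]
Stage 6 (CLIP -15 21): clip(-15,-15,21)=-15, clip(-34,-15,21)=-15, clip(-45,-15,21)=-15, clip(-64,-15,21)=-15, clip(-79,-15,21)=-15, clip(-102,-15,21)=-15 -> [-15, -15, -15, -15, -15, -15]
Stage 7 (ABS): |-15|=15, |-15|=15, |-15|=15, |-15|=15, |-15|=15, |-15|=15 -> [15, 15, 15, 15, 15, 15]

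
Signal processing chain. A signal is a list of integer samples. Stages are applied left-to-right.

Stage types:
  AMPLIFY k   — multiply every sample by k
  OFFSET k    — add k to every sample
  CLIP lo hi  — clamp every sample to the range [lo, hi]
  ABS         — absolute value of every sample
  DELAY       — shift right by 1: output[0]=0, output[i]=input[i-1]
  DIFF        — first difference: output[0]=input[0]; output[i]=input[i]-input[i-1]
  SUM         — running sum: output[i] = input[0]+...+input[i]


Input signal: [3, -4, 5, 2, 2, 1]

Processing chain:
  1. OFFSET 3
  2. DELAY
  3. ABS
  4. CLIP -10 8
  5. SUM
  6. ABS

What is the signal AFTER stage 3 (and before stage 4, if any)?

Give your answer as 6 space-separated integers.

Answer: 0 6 1 8 5 5

Derivation:
Input: [3, -4, 5, 2, 2, 1]
Stage 1 (OFFSET 3): 3+3=6, -4+3=-1, 5+3=8, 2+3=5, 2+3=5, 1+3=4 -> [6, -1, 8, 5, 5, 4]
Stage 2 (DELAY): [0, 6, -1, 8, 5, 5] = [0, 6, -1, 8, 5, 5] -> [0, 6, -1, 8, 5, 5]
Stage 3 (ABS): |0|=0, |6|=6, |-1|=1, |8|=8, |5|=5, |5|=5 -> [0, 6, 1, 8, 5, 5]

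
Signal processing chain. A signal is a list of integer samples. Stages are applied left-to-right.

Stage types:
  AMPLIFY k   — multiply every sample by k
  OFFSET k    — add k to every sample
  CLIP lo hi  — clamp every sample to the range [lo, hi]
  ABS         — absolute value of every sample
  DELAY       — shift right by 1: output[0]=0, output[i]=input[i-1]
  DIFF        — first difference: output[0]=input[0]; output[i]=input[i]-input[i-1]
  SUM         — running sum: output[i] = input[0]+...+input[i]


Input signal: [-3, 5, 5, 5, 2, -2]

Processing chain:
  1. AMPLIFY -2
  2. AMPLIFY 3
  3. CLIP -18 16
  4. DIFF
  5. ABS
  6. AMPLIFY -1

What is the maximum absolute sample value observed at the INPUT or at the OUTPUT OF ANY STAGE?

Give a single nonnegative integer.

Input: [-3, 5, 5, 5, 2, -2] (max |s|=5)
Stage 1 (AMPLIFY -2): -3*-2=6, 5*-2=-10, 5*-2=-10, 5*-2=-10, 2*-2=-4, -2*-2=4 -> [6, -10, -10, -10, -4, 4] (max |s|=10)
Stage 2 (AMPLIFY 3): 6*3=18, -10*3=-30, -10*3=-30, -10*3=-30, -4*3=-12, 4*3=12 -> [18, -30, -30, -30, -12, 12] (max |s|=30)
Stage 3 (CLIP -18 16): clip(18,-18,16)=16, clip(-30,-18,16)=-18, clip(-30,-18,16)=-18, clip(-30,-18,16)=-18, clip(-12,-18,16)=-12, clip(12,-18,16)=12 -> [16, -18, -18, -18, -12, 12] (max |s|=18)
Stage 4 (DIFF): s[0]=16, -18-16=-34, -18--18=0, -18--18=0, -12--18=6, 12--12=24 -> [16, -34, 0, 0, 6, 24] (max |s|=34)
Stage 5 (ABS): |16|=16, |-34|=34, |0|=0, |0|=0, |6|=6, |24|=24 -> [16, 34, 0, 0, 6, 24] (max |s|=34)
Stage 6 (AMPLIFY -1): 16*-1=-16, 34*-1=-34, 0*-1=0, 0*-1=0, 6*-1=-6, 24*-1=-24 -> [-16, -34, 0, 0, -6, -24] (max |s|=34)
Overall max amplitude: 34

Answer: 34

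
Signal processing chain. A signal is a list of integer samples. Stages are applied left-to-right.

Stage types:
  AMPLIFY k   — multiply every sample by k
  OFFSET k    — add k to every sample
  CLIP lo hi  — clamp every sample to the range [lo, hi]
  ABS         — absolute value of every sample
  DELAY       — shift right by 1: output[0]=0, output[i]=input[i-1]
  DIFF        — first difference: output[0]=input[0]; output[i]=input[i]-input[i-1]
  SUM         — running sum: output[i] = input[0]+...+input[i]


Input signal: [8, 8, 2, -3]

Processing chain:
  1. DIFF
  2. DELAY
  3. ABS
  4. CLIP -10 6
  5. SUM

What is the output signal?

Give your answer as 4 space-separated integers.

Input: [8, 8, 2, -3]
Stage 1 (DIFF): s[0]=8, 8-8=0, 2-8=-6, -3-2=-5 -> [8, 0, -6, -5]
Stage 2 (DELAY): [0, 8, 0, -6] = [0, 8, 0, -6] -> [0, 8, 0, -6]
Stage 3 (ABS): |0|=0, |8|=8, |0|=0, |-6|=6 -> [0, 8, 0, 6]
Stage 4 (CLIP -10 6): clip(0,-10,6)=0, clip(8,-10,6)=6, clip(0,-10,6)=0, clip(6,-10,6)=6 -> [0, 6, 0, 6]
Stage 5 (SUM): sum[0..0]=0, sum[0..1]=6, sum[0..2]=6, sum[0..3]=12 -> [0, 6, 6, 12]

Answer: 0 6 6 12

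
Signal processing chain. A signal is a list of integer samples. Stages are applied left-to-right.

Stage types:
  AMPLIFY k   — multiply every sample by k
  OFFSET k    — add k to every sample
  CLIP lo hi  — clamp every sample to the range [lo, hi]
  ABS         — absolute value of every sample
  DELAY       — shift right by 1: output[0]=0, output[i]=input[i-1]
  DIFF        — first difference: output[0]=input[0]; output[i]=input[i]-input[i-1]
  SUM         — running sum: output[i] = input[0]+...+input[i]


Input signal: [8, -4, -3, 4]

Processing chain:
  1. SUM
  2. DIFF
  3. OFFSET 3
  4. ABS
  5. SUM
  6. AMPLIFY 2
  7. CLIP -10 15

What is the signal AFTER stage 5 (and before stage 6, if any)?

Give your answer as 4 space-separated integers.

Answer: 11 12 12 19

Derivation:
Input: [8, -4, -3, 4]
Stage 1 (SUM): sum[0..0]=8, sum[0..1]=4, sum[0..2]=1, sum[0..3]=5 -> [8, 4, 1, 5]
Stage 2 (DIFF): s[0]=8, 4-8=-4, 1-4=-3, 5-1=4 -> [8, -4, -3, 4]
Stage 3 (OFFSET 3): 8+3=11, -4+3=-1, -3+3=0, 4+3=7 -> [11, -1, 0, 7]
Stage 4 (ABS): |11|=11, |-1|=1, |0|=0, |7|=7 -> [11, 1, 0, 7]
Stage 5 (SUM): sum[0..0]=11, sum[0..1]=12, sum[0..2]=12, sum[0..3]=19 -> [11, 12, 12, 19]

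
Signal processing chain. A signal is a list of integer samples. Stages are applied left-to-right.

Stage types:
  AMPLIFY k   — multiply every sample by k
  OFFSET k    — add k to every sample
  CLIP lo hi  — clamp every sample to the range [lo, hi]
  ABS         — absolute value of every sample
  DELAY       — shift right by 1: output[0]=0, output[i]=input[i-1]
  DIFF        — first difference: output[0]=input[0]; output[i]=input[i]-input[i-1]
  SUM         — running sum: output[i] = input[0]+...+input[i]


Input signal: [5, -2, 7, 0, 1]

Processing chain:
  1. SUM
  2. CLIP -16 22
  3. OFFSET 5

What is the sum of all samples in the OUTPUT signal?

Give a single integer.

Input: [5, -2, 7, 0, 1]
Stage 1 (SUM): sum[0..0]=5, sum[0..1]=3, sum[0..2]=10, sum[0..3]=10, sum[0..4]=11 -> [5, 3, 10, 10, 11]
Stage 2 (CLIP -16 22): clip(5,-16,22)=5, clip(3,-16,22)=3, clip(10,-16,22)=10, clip(10,-16,22)=10, clip(11,-16,22)=11 -> [5, 3, 10, 10, 11]
Stage 3 (OFFSET 5): 5+5=10, 3+5=8, 10+5=15, 10+5=15, 11+5=16 -> [10, 8, 15, 15, 16]
Output sum: 64

Answer: 64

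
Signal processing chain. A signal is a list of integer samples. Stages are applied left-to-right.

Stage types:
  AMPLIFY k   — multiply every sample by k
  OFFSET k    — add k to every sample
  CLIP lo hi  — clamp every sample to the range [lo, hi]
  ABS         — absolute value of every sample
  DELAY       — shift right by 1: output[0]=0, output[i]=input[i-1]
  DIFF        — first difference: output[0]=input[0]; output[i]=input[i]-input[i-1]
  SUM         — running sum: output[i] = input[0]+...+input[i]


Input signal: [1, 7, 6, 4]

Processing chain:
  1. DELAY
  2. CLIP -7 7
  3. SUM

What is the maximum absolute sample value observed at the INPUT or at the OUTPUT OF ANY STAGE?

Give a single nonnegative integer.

Answer: 14

Derivation:
Input: [1, 7, 6, 4] (max |s|=7)
Stage 1 (DELAY): [0, 1, 7, 6] = [0, 1, 7, 6] -> [0, 1, 7, 6] (max |s|=7)
Stage 2 (CLIP -7 7): clip(0,-7,7)=0, clip(1,-7,7)=1, clip(7,-7,7)=7, clip(6,-7,7)=6 -> [0, 1, 7, 6] (max |s|=7)
Stage 3 (SUM): sum[0..0]=0, sum[0..1]=1, sum[0..2]=8, sum[0..3]=14 -> [0, 1, 8, 14] (max |s|=14)
Overall max amplitude: 14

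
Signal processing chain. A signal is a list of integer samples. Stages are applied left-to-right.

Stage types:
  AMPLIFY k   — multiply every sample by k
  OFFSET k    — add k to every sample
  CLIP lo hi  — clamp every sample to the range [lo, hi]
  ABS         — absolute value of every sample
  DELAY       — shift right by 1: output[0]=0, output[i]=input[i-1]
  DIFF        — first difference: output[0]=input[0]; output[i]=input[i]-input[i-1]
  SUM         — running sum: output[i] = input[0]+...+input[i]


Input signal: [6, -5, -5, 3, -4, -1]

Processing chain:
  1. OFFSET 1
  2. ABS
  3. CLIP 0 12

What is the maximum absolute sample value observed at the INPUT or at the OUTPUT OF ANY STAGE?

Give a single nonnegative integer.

Input: [6, -5, -5, 3, -4, -1] (max |s|=6)
Stage 1 (OFFSET 1): 6+1=7, -5+1=-4, -5+1=-4, 3+1=4, -4+1=-3, -1+1=0 -> [7, -4, -4, 4, -3, 0] (max |s|=7)
Stage 2 (ABS): |7|=7, |-4|=4, |-4|=4, |4|=4, |-3|=3, |0|=0 -> [7, 4, 4, 4, 3, 0] (max |s|=7)
Stage 3 (CLIP 0 12): clip(7,0,12)=7, clip(4,0,12)=4, clip(4,0,12)=4, clip(4,0,12)=4, clip(3,0,12)=3, clip(0,0,12)=0 -> [7, 4, 4, 4, 3, 0] (max |s|=7)
Overall max amplitude: 7

Answer: 7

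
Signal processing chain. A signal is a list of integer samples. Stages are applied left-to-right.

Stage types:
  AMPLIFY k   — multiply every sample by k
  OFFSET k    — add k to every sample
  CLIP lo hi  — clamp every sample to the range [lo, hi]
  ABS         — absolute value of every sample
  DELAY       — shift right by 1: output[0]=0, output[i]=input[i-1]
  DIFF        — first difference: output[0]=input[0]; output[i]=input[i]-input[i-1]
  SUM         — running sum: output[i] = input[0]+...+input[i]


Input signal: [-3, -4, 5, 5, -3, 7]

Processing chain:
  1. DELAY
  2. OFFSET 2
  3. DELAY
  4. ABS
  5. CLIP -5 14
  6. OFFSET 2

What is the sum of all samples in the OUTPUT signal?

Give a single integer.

Answer: 31

Derivation:
Input: [-3, -4, 5, 5, -3, 7]
Stage 1 (DELAY): [0, -3, -4, 5, 5, -3] = [0, -3, -4, 5, 5, -3] -> [0, -3, -4, 5, 5, -3]
Stage 2 (OFFSET 2): 0+2=2, -3+2=-1, -4+2=-2, 5+2=7, 5+2=7, -3+2=-1 -> [2, -1, -2, 7, 7, -1]
Stage 3 (DELAY): [0, 2, -1, -2, 7, 7] = [0, 2, -1, -2, 7, 7] -> [0, 2, -1, -2, 7, 7]
Stage 4 (ABS): |0|=0, |2|=2, |-1|=1, |-2|=2, |7|=7, |7|=7 -> [0, 2, 1, 2, 7, 7]
Stage 5 (CLIP -5 14): clip(0,-5,14)=0, clip(2,-5,14)=2, clip(1,-5,14)=1, clip(2,-5,14)=2, clip(7,-5,14)=7, clip(7,-5,14)=7 -> [0, 2, 1, 2, 7, 7]
Stage 6 (OFFSET 2): 0+2=2, 2+2=4, 1+2=3, 2+2=4, 7+2=9, 7+2=9 -> [2, 4, 3, 4, 9, 9]
Output sum: 31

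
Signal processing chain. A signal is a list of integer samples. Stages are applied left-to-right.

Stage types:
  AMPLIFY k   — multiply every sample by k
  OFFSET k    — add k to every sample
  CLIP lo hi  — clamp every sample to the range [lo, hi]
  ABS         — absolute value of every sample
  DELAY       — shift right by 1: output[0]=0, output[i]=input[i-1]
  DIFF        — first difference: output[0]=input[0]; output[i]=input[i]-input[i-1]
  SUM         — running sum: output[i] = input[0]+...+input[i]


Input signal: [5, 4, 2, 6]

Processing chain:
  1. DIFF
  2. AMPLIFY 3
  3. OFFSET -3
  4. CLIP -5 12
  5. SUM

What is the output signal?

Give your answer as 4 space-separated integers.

Input: [5, 4, 2, 6]
Stage 1 (DIFF): s[0]=5, 4-5=-1, 2-4=-2, 6-2=4 -> [5, -1, -2, 4]
Stage 2 (AMPLIFY 3): 5*3=15, -1*3=-3, -2*3=-6, 4*3=12 -> [15, -3, -6, 12]
Stage 3 (OFFSET -3): 15+-3=12, -3+-3=-6, -6+-3=-9, 12+-3=9 -> [12, -6, -9, 9]
Stage 4 (CLIP -5 12): clip(12,-5,12)=12, clip(-6,-5,12)=-5, clip(-9,-5,12)=-5, clip(9,-5,12)=9 -> [12, -5, -5, 9]
Stage 5 (SUM): sum[0..0]=12, sum[0..1]=7, sum[0..2]=2, sum[0..3]=11 -> [12, 7, 2, 11]

Answer: 12 7 2 11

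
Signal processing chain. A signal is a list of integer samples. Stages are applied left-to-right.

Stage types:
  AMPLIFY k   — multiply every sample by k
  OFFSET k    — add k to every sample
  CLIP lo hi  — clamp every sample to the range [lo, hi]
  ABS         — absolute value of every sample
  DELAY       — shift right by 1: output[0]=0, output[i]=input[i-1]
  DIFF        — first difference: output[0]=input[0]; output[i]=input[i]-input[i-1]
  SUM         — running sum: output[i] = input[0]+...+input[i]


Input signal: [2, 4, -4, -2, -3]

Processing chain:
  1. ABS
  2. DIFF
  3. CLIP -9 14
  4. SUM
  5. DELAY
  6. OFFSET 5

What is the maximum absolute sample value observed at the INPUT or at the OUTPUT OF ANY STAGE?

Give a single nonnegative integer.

Answer: 9

Derivation:
Input: [2, 4, -4, -2, -3] (max |s|=4)
Stage 1 (ABS): |2|=2, |4|=4, |-4|=4, |-2|=2, |-3|=3 -> [2, 4, 4, 2, 3] (max |s|=4)
Stage 2 (DIFF): s[0]=2, 4-2=2, 4-4=0, 2-4=-2, 3-2=1 -> [2, 2, 0, -2, 1] (max |s|=2)
Stage 3 (CLIP -9 14): clip(2,-9,14)=2, clip(2,-9,14)=2, clip(0,-9,14)=0, clip(-2,-9,14)=-2, clip(1,-9,14)=1 -> [2, 2, 0, -2, 1] (max |s|=2)
Stage 4 (SUM): sum[0..0]=2, sum[0..1]=4, sum[0..2]=4, sum[0..3]=2, sum[0..4]=3 -> [2, 4, 4, 2, 3] (max |s|=4)
Stage 5 (DELAY): [0, 2, 4, 4, 2] = [0, 2, 4, 4, 2] -> [0, 2, 4, 4, 2] (max |s|=4)
Stage 6 (OFFSET 5): 0+5=5, 2+5=7, 4+5=9, 4+5=9, 2+5=7 -> [5, 7, 9, 9, 7] (max |s|=9)
Overall max amplitude: 9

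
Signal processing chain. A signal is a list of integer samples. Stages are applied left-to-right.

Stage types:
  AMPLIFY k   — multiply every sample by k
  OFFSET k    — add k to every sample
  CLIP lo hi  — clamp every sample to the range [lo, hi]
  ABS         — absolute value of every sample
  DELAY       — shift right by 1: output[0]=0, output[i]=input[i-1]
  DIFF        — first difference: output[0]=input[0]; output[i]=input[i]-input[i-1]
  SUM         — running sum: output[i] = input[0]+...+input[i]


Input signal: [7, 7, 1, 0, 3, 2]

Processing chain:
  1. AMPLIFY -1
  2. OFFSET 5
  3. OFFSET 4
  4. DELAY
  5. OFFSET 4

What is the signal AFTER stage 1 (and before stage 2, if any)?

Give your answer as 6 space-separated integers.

Input: [7, 7, 1, 0, 3, 2]
Stage 1 (AMPLIFY -1): 7*-1=-7, 7*-1=-7, 1*-1=-1, 0*-1=0, 3*-1=-3, 2*-1=-2 -> [-7, -7, -1, 0, -3, -2]

Answer: -7 -7 -1 0 -3 -2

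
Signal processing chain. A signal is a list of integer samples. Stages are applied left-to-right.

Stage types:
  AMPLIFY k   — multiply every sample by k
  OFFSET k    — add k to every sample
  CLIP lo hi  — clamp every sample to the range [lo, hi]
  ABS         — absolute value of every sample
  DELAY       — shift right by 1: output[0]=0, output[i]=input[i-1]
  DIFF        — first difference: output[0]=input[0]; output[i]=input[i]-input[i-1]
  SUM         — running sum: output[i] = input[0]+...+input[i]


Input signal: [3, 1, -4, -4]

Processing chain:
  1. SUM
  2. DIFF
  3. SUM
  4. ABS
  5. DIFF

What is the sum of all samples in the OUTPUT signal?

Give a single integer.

Input: [3, 1, -4, -4]
Stage 1 (SUM): sum[0..0]=3, sum[0..1]=4, sum[0..2]=0, sum[0..3]=-4 -> [3, 4, 0, -4]
Stage 2 (DIFF): s[0]=3, 4-3=1, 0-4=-4, -4-0=-4 -> [3, 1, -4, -4]
Stage 3 (SUM): sum[0..0]=3, sum[0..1]=4, sum[0..2]=0, sum[0..3]=-4 -> [3, 4, 0, -4]
Stage 4 (ABS): |3|=3, |4|=4, |0|=0, |-4|=4 -> [3, 4, 0, 4]
Stage 5 (DIFF): s[0]=3, 4-3=1, 0-4=-4, 4-0=4 -> [3, 1, -4, 4]
Output sum: 4

Answer: 4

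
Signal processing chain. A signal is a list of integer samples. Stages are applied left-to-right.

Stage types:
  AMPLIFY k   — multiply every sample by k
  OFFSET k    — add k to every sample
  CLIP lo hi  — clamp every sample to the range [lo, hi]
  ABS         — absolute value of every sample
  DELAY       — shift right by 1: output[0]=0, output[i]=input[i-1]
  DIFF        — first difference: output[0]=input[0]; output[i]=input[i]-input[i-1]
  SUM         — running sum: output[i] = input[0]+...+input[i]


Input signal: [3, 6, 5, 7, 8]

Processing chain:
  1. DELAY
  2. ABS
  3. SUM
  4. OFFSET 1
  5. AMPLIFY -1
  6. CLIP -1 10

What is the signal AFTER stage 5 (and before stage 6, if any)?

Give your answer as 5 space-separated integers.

Input: [3, 6, 5, 7, 8]
Stage 1 (DELAY): [0, 3, 6, 5, 7] = [0, 3, 6, 5, 7] -> [0, 3, 6, 5, 7]
Stage 2 (ABS): |0|=0, |3|=3, |6|=6, |5|=5, |7|=7 -> [0, 3, 6, 5, 7]
Stage 3 (SUM): sum[0..0]=0, sum[0..1]=3, sum[0..2]=9, sum[0..3]=14, sum[0..4]=21 -> [0, 3, 9, 14, 21]
Stage 4 (OFFSET 1): 0+1=1, 3+1=4, 9+1=10, 14+1=15, 21+1=22 -> [1, 4, 10, 15, 22]
Stage 5 (AMPLIFY -1): 1*-1=-1, 4*-1=-4, 10*-1=-10, 15*-1=-15, 22*-1=-22 -> [-1, -4, -10, -15, -22]

Answer: -1 -4 -10 -15 -22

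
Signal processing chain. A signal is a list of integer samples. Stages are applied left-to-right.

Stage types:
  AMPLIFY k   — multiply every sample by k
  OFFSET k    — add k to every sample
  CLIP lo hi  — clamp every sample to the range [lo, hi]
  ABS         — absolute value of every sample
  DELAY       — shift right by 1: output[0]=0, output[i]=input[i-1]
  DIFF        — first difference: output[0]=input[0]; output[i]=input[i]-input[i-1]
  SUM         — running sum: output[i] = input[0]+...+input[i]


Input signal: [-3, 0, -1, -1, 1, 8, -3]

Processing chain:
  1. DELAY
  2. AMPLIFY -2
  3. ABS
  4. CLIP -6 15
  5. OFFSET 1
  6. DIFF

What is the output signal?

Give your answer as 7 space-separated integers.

Answer: 1 6 -6 2 0 0 13

Derivation:
Input: [-3, 0, -1, -1, 1, 8, -3]
Stage 1 (DELAY): [0, -3, 0, -1, -1, 1, 8] = [0, -3, 0, -1, -1, 1, 8] -> [0, -3, 0, -1, -1, 1, 8]
Stage 2 (AMPLIFY -2): 0*-2=0, -3*-2=6, 0*-2=0, -1*-2=2, -1*-2=2, 1*-2=-2, 8*-2=-16 -> [0, 6, 0, 2, 2, -2, -16]
Stage 3 (ABS): |0|=0, |6|=6, |0|=0, |2|=2, |2|=2, |-2|=2, |-16|=16 -> [0, 6, 0, 2, 2, 2, 16]
Stage 4 (CLIP -6 15): clip(0,-6,15)=0, clip(6,-6,15)=6, clip(0,-6,15)=0, clip(2,-6,15)=2, clip(2,-6,15)=2, clip(2,-6,15)=2, clip(16,-6,15)=15 -> [0, 6, 0, 2, 2, 2, 15]
Stage 5 (OFFSET 1): 0+1=1, 6+1=7, 0+1=1, 2+1=3, 2+1=3, 2+1=3, 15+1=16 -> [1, 7, 1, 3, 3, 3, 16]
Stage 6 (DIFF): s[0]=1, 7-1=6, 1-7=-6, 3-1=2, 3-3=0, 3-3=0, 16-3=13 -> [1, 6, -6, 2, 0, 0, 13]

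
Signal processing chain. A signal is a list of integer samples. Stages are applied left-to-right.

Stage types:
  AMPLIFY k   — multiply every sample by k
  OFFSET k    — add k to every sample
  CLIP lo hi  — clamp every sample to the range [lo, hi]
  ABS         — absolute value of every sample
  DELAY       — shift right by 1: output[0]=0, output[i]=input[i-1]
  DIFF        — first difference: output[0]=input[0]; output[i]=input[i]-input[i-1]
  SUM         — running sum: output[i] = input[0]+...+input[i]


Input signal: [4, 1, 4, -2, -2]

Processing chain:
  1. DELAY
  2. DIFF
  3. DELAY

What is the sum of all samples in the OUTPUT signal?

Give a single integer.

Answer: 4

Derivation:
Input: [4, 1, 4, -2, -2]
Stage 1 (DELAY): [0, 4, 1, 4, -2] = [0, 4, 1, 4, -2] -> [0, 4, 1, 4, -2]
Stage 2 (DIFF): s[0]=0, 4-0=4, 1-4=-3, 4-1=3, -2-4=-6 -> [0, 4, -3, 3, -6]
Stage 3 (DELAY): [0, 0, 4, -3, 3] = [0, 0, 4, -3, 3] -> [0, 0, 4, -3, 3]
Output sum: 4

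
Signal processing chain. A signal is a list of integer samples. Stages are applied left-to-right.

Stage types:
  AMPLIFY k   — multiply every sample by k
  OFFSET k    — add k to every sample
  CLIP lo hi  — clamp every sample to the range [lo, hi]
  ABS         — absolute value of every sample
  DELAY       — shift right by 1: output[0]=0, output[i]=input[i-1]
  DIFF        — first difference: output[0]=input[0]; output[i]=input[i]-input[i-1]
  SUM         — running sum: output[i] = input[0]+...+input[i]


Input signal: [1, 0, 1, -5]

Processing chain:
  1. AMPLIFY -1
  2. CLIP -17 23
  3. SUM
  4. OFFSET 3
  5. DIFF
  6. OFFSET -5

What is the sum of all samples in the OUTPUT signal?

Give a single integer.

Answer: -14

Derivation:
Input: [1, 0, 1, -5]
Stage 1 (AMPLIFY -1): 1*-1=-1, 0*-1=0, 1*-1=-1, -5*-1=5 -> [-1, 0, -1, 5]
Stage 2 (CLIP -17 23): clip(-1,-17,23)=-1, clip(0,-17,23)=0, clip(-1,-17,23)=-1, clip(5,-17,23)=5 -> [-1, 0, -1, 5]
Stage 3 (SUM): sum[0..0]=-1, sum[0..1]=-1, sum[0..2]=-2, sum[0..3]=3 -> [-1, -1, -2, 3]
Stage 4 (OFFSET 3): -1+3=2, -1+3=2, -2+3=1, 3+3=6 -> [2, 2, 1, 6]
Stage 5 (DIFF): s[0]=2, 2-2=0, 1-2=-1, 6-1=5 -> [2, 0, -1, 5]
Stage 6 (OFFSET -5): 2+-5=-3, 0+-5=-5, -1+-5=-6, 5+-5=0 -> [-3, -5, -6, 0]
Output sum: -14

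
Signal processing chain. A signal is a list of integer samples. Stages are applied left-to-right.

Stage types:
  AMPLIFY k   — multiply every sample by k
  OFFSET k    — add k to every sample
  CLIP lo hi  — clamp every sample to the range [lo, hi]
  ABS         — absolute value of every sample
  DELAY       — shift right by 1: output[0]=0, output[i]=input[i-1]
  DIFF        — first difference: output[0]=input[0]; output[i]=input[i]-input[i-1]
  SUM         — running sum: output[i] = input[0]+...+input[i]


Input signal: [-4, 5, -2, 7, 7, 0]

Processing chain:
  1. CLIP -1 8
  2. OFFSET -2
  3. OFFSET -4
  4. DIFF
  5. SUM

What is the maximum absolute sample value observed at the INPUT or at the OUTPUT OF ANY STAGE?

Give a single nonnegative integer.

Input: [-4, 5, -2, 7, 7, 0] (max |s|=7)
Stage 1 (CLIP -1 8): clip(-4,-1,8)=-1, clip(5,-1,8)=5, clip(-2,-1,8)=-1, clip(7,-1,8)=7, clip(7,-1,8)=7, clip(0,-1,8)=0 -> [-1, 5, -1, 7, 7, 0] (max |s|=7)
Stage 2 (OFFSET -2): -1+-2=-3, 5+-2=3, -1+-2=-3, 7+-2=5, 7+-2=5, 0+-2=-2 -> [-3, 3, -3, 5, 5, -2] (max |s|=5)
Stage 3 (OFFSET -4): -3+-4=-7, 3+-4=-1, -3+-4=-7, 5+-4=1, 5+-4=1, -2+-4=-6 -> [-7, -1, -7, 1, 1, -6] (max |s|=7)
Stage 4 (DIFF): s[0]=-7, -1--7=6, -7--1=-6, 1--7=8, 1-1=0, -6-1=-7 -> [-7, 6, -6, 8, 0, -7] (max |s|=8)
Stage 5 (SUM): sum[0..0]=-7, sum[0..1]=-1, sum[0..2]=-7, sum[0..3]=1, sum[0..4]=1, sum[0..5]=-6 -> [-7, -1, -7, 1, 1, -6] (max |s|=7)
Overall max amplitude: 8

Answer: 8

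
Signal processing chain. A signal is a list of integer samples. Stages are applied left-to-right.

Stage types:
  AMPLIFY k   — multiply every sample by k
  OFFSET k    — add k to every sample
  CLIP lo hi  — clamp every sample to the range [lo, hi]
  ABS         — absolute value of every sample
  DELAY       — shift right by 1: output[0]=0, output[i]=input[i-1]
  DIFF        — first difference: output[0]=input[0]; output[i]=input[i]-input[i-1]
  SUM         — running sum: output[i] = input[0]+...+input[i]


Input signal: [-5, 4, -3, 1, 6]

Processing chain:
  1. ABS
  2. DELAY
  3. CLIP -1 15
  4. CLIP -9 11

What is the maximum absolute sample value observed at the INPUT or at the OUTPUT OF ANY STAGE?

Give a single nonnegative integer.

Input: [-5, 4, -3, 1, 6] (max |s|=6)
Stage 1 (ABS): |-5|=5, |4|=4, |-3|=3, |1|=1, |6|=6 -> [5, 4, 3, 1, 6] (max |s|=6)
Stage 2 (DELAY): [0, 5, 4, 3, 1] = [0, 5, 4, 3, 1] -> [0, 5, 4, 3, 1] (max |s|=5)
Stage 3 (CLIP -1 15): clip(0,-1,15)=0, clip(5,-1,15)=5, clip(4,-1,15)=4, clip(3,-1,15)=3, clip(1,-1,15)=1 -> [0, 5, 4, 3, 1] (max |s|=5)
Stage 4 (CLIP -9 11): clip(0,-9,11)=0, clip(5,-9,11)=5, clip(4,-9,11)=4, clip(3,-9,11)=3, clip(1,-9,11)=1 -> [0, 5, 4, 3, 1] (max |s|=5)
Overall max amplitude: 6

Answer: 6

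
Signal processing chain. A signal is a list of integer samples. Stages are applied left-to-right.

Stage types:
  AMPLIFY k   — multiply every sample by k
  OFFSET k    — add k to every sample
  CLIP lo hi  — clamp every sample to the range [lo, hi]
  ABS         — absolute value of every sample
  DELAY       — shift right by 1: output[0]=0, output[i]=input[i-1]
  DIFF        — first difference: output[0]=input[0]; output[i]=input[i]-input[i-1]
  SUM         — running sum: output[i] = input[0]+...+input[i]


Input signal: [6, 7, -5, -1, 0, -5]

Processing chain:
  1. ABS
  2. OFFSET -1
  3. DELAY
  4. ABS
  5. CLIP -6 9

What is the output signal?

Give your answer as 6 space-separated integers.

Answer: 0 5 6 4 0 1

Derivation:
Input: [6, 7, -5, -1, 0, -5]
Stage 1 (ABS): |6|=6, |7|=7, |-5|=5, |-1|=1, |0|=0, |-5|=5 -> [6, 7, 5, 1, 0, 5]
Stage 2 (OFFSET -1): 6+-1=5, 7+-1=6, 5+-1=4, 1+-1=0, 0+-1=-1, 5+-1=4 -> [5, 6, 4, 0, -1, 4]
Stage 3 (DELAY): [0, 5, 6, 4, 0, -1] = [0, 5, 6, 4, 0, -1] -> [0, 5, 6, 4, 0, -1]
Stage 4 (ABS): |0|=0, |5|=5, |6|=6, |4|=4, |0|=0, |-1|=1 -> [0, 5, 6, 4, 0, 1]
Stage 5 (CLIP -6 9): clip(0,-6,9)=0, clip(5,-6,9)=5, clip(6,-6,9)=6, clip(4,-6,9)=4, clip(0,-6,9)=0, clip(1,-6,9)=1 -> [0, 5, 6, 4, 0, 1]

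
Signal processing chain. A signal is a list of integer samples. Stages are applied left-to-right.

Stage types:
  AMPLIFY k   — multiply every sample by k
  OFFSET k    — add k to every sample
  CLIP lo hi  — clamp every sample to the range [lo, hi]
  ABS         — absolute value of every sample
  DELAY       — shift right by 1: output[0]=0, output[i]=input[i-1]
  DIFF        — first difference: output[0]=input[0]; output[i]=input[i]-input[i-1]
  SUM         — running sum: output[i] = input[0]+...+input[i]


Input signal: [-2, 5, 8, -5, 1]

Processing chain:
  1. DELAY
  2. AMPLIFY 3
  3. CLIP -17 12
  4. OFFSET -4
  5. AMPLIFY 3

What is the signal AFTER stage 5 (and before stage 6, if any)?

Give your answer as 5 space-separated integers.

Answer: -12 -30 24 24 -57

Derivation:
Input: [-2, 5, 8, -5, 1]
Stage 1 (DELAY): [0, -2, 5, 8, -5] = [0, -2, 5, 8, -5] -> [0, -2, 5, 8, -5]
Stage 2 (AMPLIFY 3): 0*3=0, -2*3=-6, 5*3=15, 8*3=24, -5*3=-15 -> [0, -6, 15, 24, -15]
Stage 3 (CLIP -17 12): clip(0,-17,12)=0, clip(-6,-17,12)=-6, clip(15,-17,12)=12, clip(24,-17,12)=12, clip(-15,-17,12)=-15 -> [0, -6, 12, 12, -15]
Stage 4 (OFFSET -4): 0+-4=-4, -6+-4=-10, 12+-4=8, 12+-4=8, -15+-4=-19 -> [-4, -10, 8, 8, -19]
Stage 5 (AMPLIFY 3): -4*3=-12, -10*3=-30, 8*3=24, 8*3=24, -19*3=-57 -> [-12, -30, 24, 24, -57]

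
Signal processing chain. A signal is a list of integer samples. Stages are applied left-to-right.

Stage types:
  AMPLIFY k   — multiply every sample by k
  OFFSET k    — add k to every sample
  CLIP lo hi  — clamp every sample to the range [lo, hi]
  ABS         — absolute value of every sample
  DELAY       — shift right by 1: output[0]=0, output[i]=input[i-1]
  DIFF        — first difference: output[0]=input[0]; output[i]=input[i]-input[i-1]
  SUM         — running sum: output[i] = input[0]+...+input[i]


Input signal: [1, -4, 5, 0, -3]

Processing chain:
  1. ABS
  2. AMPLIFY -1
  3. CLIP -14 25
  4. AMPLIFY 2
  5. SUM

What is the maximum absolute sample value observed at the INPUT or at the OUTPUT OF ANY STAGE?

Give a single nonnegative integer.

Answer: 26

Derivation:
Input: [1, -4, 5, 0, -3] (max |s|=5)
Stage 1 (ABS): |1|=1, |-4|=4, |5|=5, |0|=0, |-3|=3 -> [1, 4, 5, 0, 3] (max |s|=5)
Stage 2 (AMPLIFY -1): 1*-1=-1, 4*-1=-4, 5*-1=-5, 0*-1=0, 3*-1=-3 -> [-1, -4, -5, 0, -3] (max |s|=5)
Stage 3 (CLIP -14 25): clip(-1,-14,25)=-1, clip(-4,-14,25)=-4, clip(-5,-14,25)=-5, clip(0,-14,25)=0, clip(-3,-14,25)=-3 -> [-1, -4, -5, 0, -3] (max |s|=5)
Stage 4 (AMPLIFY 2): -1*2=-2, -4*2=-8, -5*2=-10, 0*2=0, -3*2=-6 -> [-2, -8, -10, 0, -6] (max |s|=10)
Stage 5 (SUM): sum[0..0]=-2, sum[0..1]=-10, sum[0..2]=-20, sum[0..3]=-20, sum[0..4]=-26 -> [-2, -10, -20, -20, -26] (max |s|=26)
Overall max amplitude: 26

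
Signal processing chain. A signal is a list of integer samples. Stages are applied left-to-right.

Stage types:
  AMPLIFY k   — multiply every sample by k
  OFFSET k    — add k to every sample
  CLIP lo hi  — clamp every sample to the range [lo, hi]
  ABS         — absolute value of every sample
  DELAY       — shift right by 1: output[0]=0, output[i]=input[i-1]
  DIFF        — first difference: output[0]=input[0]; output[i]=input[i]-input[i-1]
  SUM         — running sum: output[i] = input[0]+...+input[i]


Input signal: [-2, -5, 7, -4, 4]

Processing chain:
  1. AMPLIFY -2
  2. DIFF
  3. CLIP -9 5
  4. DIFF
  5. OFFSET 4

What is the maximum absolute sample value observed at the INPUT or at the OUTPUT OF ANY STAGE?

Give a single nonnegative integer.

Answer: 24

Derivation:
Input: [-2, -5, 7, -4, 4] (max |s|=7)
Stage 1 (AMPLIFY -2): -2*-2=4, -5*-2=10, 7*-2=-14, -4*-2=8, 4*-2=-8 -> [4, 10, -14, 8, -8] (max |s|=14)
Stage 2 (DIFF): s[0]=4, 10-4=6, -14-10=-24, 8--14=22, -8-8=-16 -> [4, 6, -24, 22, -16] (max |s|=24)
Stage 3 (CLIP -9 5): clip(4,-9,5)=4, clip(6,-9,5)=5, clip(-24,-9,5)=-9, clip(22,-9,5)=5, clip(-16,-9,5)=-9 -> [4, 5, -9, 5, -9] (max |s|=9)
Stage 4 (DIFF): s[0]=4, 5-4=1, -9-5=-14, 5--9=14, -9-5=-14 -> [4, 1, -14, 14, -14] (max |s|=14)
Stage 5 (OFFSET 4): 4+4=8, 1+4=5, -14+4=-10, 14+4=18, -14+4=-10 -> [8, 5, -10, 18, -10] (max |s|=18)
Overall max amplitude: 24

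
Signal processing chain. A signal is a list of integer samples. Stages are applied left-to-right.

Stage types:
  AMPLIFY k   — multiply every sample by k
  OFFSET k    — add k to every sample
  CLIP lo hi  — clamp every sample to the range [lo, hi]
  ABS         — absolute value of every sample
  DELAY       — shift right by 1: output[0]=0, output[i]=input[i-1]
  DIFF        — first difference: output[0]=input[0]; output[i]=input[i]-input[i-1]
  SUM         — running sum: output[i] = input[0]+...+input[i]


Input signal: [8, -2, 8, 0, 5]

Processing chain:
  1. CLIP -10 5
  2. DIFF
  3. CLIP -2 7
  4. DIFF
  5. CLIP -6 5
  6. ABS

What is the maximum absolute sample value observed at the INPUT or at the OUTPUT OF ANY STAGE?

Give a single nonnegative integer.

Input: [8, -2, 8, 0, 5] (max |s|=8)
Stage 1 (CLIP -10 5): clip(8,-10,5)=5, clip(-2,-10,5)=-2, clip(8,-10,5)=5, clip(0,-10,5)=0, clip(5,-10,5)=5 -> [5, -2, 5, 0, 5] (max |s|=5)
Stage 2 (DIFF): s[0]=5, -2-5=-7, 5--2=7, 0-5=-5, 5-0=5 -> [5, -7, 7, -5, 5] (max |s|=7)
Stage 3 (CLIP -2 7): clip(5,-2,7)=5, clip(-7,-2,7)=-2, clip(7,-2,7)=7, clip(-5,-2,7)=-2, clip(5,-2,7)=5 -> [5, -2, 7, -2, 5] (max |s|=7)
Stage 4 (DIFF): s[0]=5, -2-5=-7, 7--2=9, -2-7=-9, 5--2=7 -> [5, -7, 9, -9, 7] (max |s|=9)
Stage 5 (CLIP -6 5): clip(5,-6,5)=5, clip(-7,-6,5)=-6, clip(9,-6,5)=5, clip(-9,-6,5)=-6, clip(7,-6,5)=5 -> [5, -6, 5, -6, 5] (max |s|=6)
Stage 6 (ABS): |5|=5, |-6|=6, |5|=5, |-6|=6, |5|=5 -> [5, 6, 5, 6, 5] (max |s|=6)
Overall max amplitude: 9

Answer: 9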